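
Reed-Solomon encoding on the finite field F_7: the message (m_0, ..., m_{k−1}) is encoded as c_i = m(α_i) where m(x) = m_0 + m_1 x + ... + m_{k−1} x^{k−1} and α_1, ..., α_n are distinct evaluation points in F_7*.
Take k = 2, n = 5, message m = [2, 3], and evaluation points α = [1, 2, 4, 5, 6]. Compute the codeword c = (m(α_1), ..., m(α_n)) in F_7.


c = [5, 1, 0, 3, 6]

Message polynomial: m(x) = 2 + 3·x (mod 7).
For each evaluation point α_i, compute m(α_i) mod 7:
  α_1 = 1: Horner steps 3 → 5, so m(1) = 5.
  α_2 = 2: Horner steps 3 → 1, so m(2) = 1.
  α_3 = 4: Horner steps 3 → 0, so m(4) = 0.
  α_4 = 5: Horner steps 3 → 3, so m(5) = 3.
  α_5 = 6: Horner steps 3 → 6, so m(6) = 6.
Codeword c = [5, 1, 0, 3, 6] ∈ F_7^5.


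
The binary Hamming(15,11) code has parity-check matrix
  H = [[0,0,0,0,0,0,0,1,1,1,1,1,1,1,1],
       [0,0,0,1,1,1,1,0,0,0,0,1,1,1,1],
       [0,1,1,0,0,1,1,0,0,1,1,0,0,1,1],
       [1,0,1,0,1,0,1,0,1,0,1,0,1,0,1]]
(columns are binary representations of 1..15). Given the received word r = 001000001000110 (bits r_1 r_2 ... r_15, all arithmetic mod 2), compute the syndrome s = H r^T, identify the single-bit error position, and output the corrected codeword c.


s = (1, 0, 0, 1)^T, error position = 9, corrected codeword c = 001000000000110

Compute s = H r^T mod 2 one row at a time:
  s_1 = 0 + 1 + 0 + 0 + 0 + 1 + 1 + 0 = 3 ≡ 1 (mod 2).
  s_2 = 0 + 0 + 0 + 0 + 0 + 1 + 1 + 0 = 2 ≡ 0 (mod 2).
  s_3 = 0 + 1 + 0 + 0 + 0 + 0 + 1 + 0 = 2 ≡ 0 (mod 2).
  s_4 = 0 + 1 + 0 + 0 + 1 + 0 + 1 + 0 = 3 ≡ 1 (mod 2).
s = (1, 0, 0, 1)^T — this equals column 9 of H (binary 1001), so error is at position 9.
Correct: flip bit 9 of r = 001000001000110 to get c = 001000000000110.


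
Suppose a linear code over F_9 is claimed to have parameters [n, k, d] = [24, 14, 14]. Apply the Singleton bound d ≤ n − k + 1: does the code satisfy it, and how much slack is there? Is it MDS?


Singleton RHS = n − k + 1 = 11, slack = -3, bound violated (no such code; not MDS).

Singleton bound: d ≤ n − k + 1.
Here n = 24, k = 14, so n − k + 1 = 11.
Given d = 14, check d ≤ 11: NO.
Slack = (n − k + 1) − d = -3.
The slack is negative: d = 14 exceeds n − k + 1 = 11 by 3, so the Singleton bound is violated and no linear [24, 14, 14]_9 code can exist. In particular it is not MDS (MDS requires d = n − k + 1 exactly).
Description: the claimed parameters are [24, 14, 14]_9; such a code would be impossible (violates the Singleton bound).


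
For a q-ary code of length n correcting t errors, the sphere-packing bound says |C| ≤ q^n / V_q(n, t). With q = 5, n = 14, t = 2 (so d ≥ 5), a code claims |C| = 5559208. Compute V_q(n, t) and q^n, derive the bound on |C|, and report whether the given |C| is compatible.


V_q(n, t) = 1513, q^n = 6103515625, Hamming bound = 4034048, |C| = 5559208 > bound (violated).

Step 1: Compute V_q(n, t) = Σ_{j=0}^2 C(n, j) (q−1)^j.
  j = 0: C(14,0)·(4)^0 = 1·1 = 1.
  j = 1: C(14,1)·(4)^1 = 14·4 = 56.
  j = 2: C(14,2)·(4)^2 = 91·16 = 1456.
  V_q(n, t) = 1 + 56 + 1456 = 1513.
Step 2: q^n = 5^14 = 6103515625.
Step 3: Hamming bound ⌊q^n / V_q(n,t)⌋ = ⌊6103515625/1513⌋ = 4034048.
Step 4: Compare |C| = 5559208 to 4034048: violated.
The claimed |C| lies above the Hamming bound, so no 5-ary code of length 14 with d ≥ 5 can have 5559208 codewords.


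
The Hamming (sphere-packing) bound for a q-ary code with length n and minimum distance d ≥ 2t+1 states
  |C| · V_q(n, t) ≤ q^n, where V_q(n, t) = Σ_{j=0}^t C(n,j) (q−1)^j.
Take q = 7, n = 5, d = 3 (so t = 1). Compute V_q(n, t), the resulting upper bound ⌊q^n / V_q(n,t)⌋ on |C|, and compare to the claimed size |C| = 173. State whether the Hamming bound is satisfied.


V_q(n, t) = 31, q^n = 16807, Hamming bound = 542, |C| = 173 ≤ bound (satisfied).

Step 1: Compute V_q(n, t) = Σ_{j=0}^1 C(n, j) (q−1)^j.
  j = 0: C(5,0)·(6)^0 = 1·1 = 1.
  j = 1: C(5,1)·(6)^1 = 5·6 = 30.
  V_q(n, t) = 1 + 30 = 31.
Step 2: q^n = 7^5 = 16807.
Step 3: Hamming bound ⌊q^n / V_q(n,t)⌋ = ⌊16807/31⌋ = 542.
Step 4: Compare |C| = 173 to 542: satisfied.
The claimed |C| lies below the Hamming bound.


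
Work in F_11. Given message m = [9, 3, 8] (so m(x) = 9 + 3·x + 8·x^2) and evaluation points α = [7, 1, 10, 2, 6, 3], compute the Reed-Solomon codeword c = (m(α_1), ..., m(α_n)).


c = [4, 9, 3, 3, 7, 2]

Message polynomial: m(x) = 9 + 3·x + 8·x^2 (mod 11).
For each evaluation point α_i, compute m(α_i) mod 11:
  α_1 = 7: Horner steps 8 → 4 → 4, so m(7) = 4.
  α_2 = 1: Horner steps 8 → 0 → 9, so m(1) = 9.
  α_3 = 10: Horner steps 8 → 6 → 3, so m(10) = 3.
  α_4 = 2: Horner steps 8 → 8 → 3, so m(2) = 3.
  α_5 = 6: Horner steps 8 → 7 → 7, so m(6) = 7.
  α_6 = 3: Horner steps 8 → 5 → 2, so m(3) = 2.
Codeword c = [4, 9, 3, 3, 7, 2] ∈ F_11^6.


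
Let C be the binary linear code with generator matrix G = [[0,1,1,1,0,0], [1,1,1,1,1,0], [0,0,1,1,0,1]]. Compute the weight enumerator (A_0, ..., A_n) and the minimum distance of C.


Weight distribution: A_0 = 1, A_2 = 2, A_3 = 2, A_4 = 1, A_5 = 2. Minimum distance d = 2.

Enumerate all 2^3 = 8 messages m ∈ F_2^3.
For each, compute codeword c = mG in F_2^6, then tally its weight.
  m = 000 → c = 000000, weight = 0.
  m = 100 → c = 011100, weight = 3.
  m = 010 → c = 111110, weight = 5.
  m = 110 → c = 100010, weight = 2.
  m = 001 → c = 001101, weight = 3.
  m = 101 → c = 010001, weight = 2.
  m = 011 → c = 110011, weight = 4.
  m = 111 → c = 101111, weight = 5.
Tally weights:
  weight 0: 1 codewords.
  weight 2: 2 codewords.
  weight 3: 2 codewords.
  weight 4: 1 codewords.
  weight 5: 2 codewords.
Minimum distance d = smallest w > 0 with A_w > 0 = 2.
Sanity: Σ A_w = 8 = 2^3 = 8 ✓.


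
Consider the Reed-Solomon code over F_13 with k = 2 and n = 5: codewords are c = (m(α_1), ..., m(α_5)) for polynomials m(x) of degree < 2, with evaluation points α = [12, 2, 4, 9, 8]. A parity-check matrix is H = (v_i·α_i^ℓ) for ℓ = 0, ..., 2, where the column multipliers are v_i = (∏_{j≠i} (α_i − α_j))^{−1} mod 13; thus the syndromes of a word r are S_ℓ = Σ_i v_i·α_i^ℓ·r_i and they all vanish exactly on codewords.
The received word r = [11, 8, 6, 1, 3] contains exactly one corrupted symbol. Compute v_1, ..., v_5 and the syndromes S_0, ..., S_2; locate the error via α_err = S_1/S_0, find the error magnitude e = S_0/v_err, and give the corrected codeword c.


S = (8, 12, 5), error at position 5, error magnitude e = 1, c = [11, 8, 6, 1, 2].

Step 1: column multipliers v_i = (∏_{j≠i}(α_i − α_j))^{−1} mod 13.
  i = 1 (α = 12): (12−2)(12−4)(12−9)(12−8) = 10·8·3·4 = 960 ≡ 11, so v_1 = 11^{−1} = 6 (mod 13).
  i = 2 (α = 2): (2−12)(2−4)(2−9)(2−8) = (−10)·(−2)·(−7)·(−6) = 840 ≡ 8, so v_2 = 8^{−1} = 5 (mod 13).
  i = 3 (α = 4): (4−12)(4−2)(4−9)(4−8) = (−8)·2·(−5)·(−4) = −320 ≡ 5, so v_3 = 5^{−1} = 8 (mod 13).
  i = 4 (α = 9): (9−12)(9−2)(9−4)(9−8) = (−3)·7·5·1 = −105 ≡ 12, so v_4 = 12^{−1} = 12 (mod 13).
  i = 5 (α = 8): (8−12)(8−2)(8−4)(8−9) = (−4)·6·4·(−1) = 96 ≡ 5, so v_5 = 5^{−1} = 8 (mod 13).
  v = [6, 5, 8, 12, 8].
Step 2: syndromes of r = [11, 8, 6, 1, 3] (all sums mod 13).
  S_0 = Σ v_i r_i = 6·11 + 5·8 + 8·6 + 12·1 + 8·3 = 190 ≡ 8.
  S_1 = Σ v_i α_i r_i = 6·12·11 + 5·2·8 + 8·4·6 + 12·9·1 + 8·8·3 = 1364 ≡ 12.
  α_i^2 mod 13 = [1, 4, 3, 3, 12].
  S_2 = Σ v_i α_i^2 r_i = 6·1·11 + 5·4·8 + 8·3·6 + 12·3·1 + 8·12·3 = 694 ≡ 5.
  S = (8, 12, 5) ≠ 0, so r is not a codeword (an error is present).
Step 3: locate the error. For a single error e at position i, S_ℓ = v_i·e·α_i^ℓ, so α_err = S_1/S_0.
  S_0^{−1} = 8^{−1} = 5 (mod 13), so α_err = 12·5 = 60 ≡ 8 = α_5. Error position i = 5.
  Consistency check: S_2/S_1 = 5·12 = 60 ≡ 8 = α_err ✓ (single-error assumption holds).
Step 4: error magnitude e = S_0/v_5 = S_0·∏_{j≠5}(α_5 − α_j) = 8·5 = 40 ≡ 1 (mod 13).
Step 5: correct position 5: c_5 = r_5 − e = 3 − 1 ≡ 2 (mod 13). Hence c = [11, 8, 6, 1, 2].
  Check: interpolating c through the α_i gives m(x) = 10 + 12·x (degree < 2) with m(α_i) = c_i for every i, so c is indeed a codeword.


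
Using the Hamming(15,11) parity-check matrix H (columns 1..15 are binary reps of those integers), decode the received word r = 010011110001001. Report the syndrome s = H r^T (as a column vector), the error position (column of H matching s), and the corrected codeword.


s = (1, 1, 0, 1)^T, error position = 13, corrected codeword c = 010011110001101

Compute s = H r^T mod 2 one row at a time:
  s_1 = 1 + 0 + 0 + 0 + 1 + 0 + 0 + 1 = 3 ≡ 1 (mod 2).
  s_2 = 0 + 1 + 1 + 1 + 1 + 0 + 0 + 1 = 5 ≡ 1 (mod 2).
  s_3 = 1 + 0 + 1 + 1 + 0 + 0 + 0 + 1 = 4 ≡ 0 (mod 2).
  s_4 = 0 + 0 + 1 + 1 + 0 + 0 + 0 + 1 = 3 ≡ 1 (mod 2).
s = (1, 1, 0, 1)^T — this equals column 13 of H (binary 1101), so error is at position 13.
Correct: flip bit 13 of r = 010011110001001 to get c = 010011110001101.


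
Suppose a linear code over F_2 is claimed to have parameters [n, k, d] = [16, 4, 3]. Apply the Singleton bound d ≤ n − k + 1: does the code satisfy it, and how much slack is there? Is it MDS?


Singleton RHS = n − k + 1 = 13, slack = 10, bound satisfied, not MDS.

Singleton bound: d ≤ n − k + 1.
Here n = 16, k = 4, so n − k + 1 = 13.
Given d = 3, check d ≤ 13: YES.
Slack = (n − k + 1) − d = 10.
The code is NOT MDS (slack = 10 > 0).
Description: the claimed parameters are [16, 4, 3]_2; such a code would be non-MDS.


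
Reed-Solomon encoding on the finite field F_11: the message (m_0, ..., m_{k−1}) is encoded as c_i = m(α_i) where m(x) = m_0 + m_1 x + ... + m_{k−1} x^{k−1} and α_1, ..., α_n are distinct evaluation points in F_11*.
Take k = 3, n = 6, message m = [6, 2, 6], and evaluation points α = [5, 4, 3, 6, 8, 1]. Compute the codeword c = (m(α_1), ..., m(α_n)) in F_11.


c = [1, 0, 0, 3, 10, 3]

Message polynomial: m(x) = 6 + 2·x + 6·x^2 (mod 11).
For each evaluation point α_i, compute m(α_i) mod 11:
  α_1 = 5: Horner steps 6 → 10 → 1, so m(5) = 1.
  α_2 = 4: Horner steps 6 → 4 → 0, so m(4) = 0.
  α_3 = 3: Horner steps 6 → 9 → 0, so m(3) = 0.
  α_4 = 6: Horner steps 6 → 5 → 3, so m(6) = 3.
  α_5 = 8: Horner steps 6 → 6 → 10, so m(8) = 10.
  α_6 = 1: Horner steps 6 → 8 → 3, so m(1) = 3.
Codeword c = [1, 0, 0, 3, 10, 3] ∈ F_11^6.


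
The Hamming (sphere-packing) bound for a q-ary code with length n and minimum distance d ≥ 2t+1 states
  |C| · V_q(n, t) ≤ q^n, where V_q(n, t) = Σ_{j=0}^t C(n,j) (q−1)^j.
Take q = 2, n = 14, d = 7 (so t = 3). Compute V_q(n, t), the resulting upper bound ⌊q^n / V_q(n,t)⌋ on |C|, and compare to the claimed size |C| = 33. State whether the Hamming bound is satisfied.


V_q(n, t) = 470, q^n = 16384, Hamming bound = 34, |C| = 33 ≤ bound (satisfied).

Step 1: Compute V_q(n, t) = Σ_{j=0}^3 C(n, j) (q−1)^j.
  j = 0: C(14,0)·(1)^0 = 1·1 = 1.
  j = 1: C(14,1)·(1)^1 = 14·1 = 14.
  j = 2: C(14,2)·(1)^2 = 91·1 = 91.
  j = 3: C(14,3)·(1)^3 = 364·1 = 364.
  V_q(n, t) = 1 + 14 + 91 + 364 = 470.
Step 2: q^n = 2^14 = 16384.
Step 3: Hamming bound ⌊q^n / V_q(n,t)⌋ = ⌊16384/470⌋ = 34.
Step 4: Compare |C| = 33 to 34: satisfied.
The claimed |C| lies below the Hamming bound.


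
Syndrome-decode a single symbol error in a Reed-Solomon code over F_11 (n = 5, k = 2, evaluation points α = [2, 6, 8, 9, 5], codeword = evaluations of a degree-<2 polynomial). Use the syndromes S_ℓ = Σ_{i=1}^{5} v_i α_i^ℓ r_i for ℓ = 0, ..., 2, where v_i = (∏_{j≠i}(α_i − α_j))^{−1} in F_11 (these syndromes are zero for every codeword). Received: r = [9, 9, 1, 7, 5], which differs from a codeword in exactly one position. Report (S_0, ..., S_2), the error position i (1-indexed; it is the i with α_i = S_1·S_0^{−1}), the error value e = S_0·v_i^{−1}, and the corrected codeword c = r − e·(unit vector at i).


S = (10, 5, 8), error at position 2, error magnitude e = 9, c = [9, 0, 1, 7, 5].

Step 1: column multipliers v_i = (∏_{j≠i}(α_i − α_j))^{−1} mod 11.
  i = 1 (α = 2): (2−6)(2−8)(2−9)(2−5) = (−4)·(−6)·(−7)·(−3) = 504 ≡ 9, so v_1 = 9^{−1} = 5 (mod 11).
  i = 2 (α = 6): (6−2)(6−8)(6−9)(6−5) = 4·(−2)·(−3)·1 = 24 ≡ 2, so v_2 = 2^{−1} = 6 (mod 11).
  i = 3 (α = 8): (8−2)(8−6)(8−9)(8−5) = 6·2·(−1)·3 = −36 ≡ 8, so v_3 = 8^{−1} = 7 (mod 11).
  i = 4 (α = 9): (9−2)(9−6)(9−8)(9−5) = 7·3·1·4 = 84 ≡ 7, so v_4 = 7^{−1} = 8 (mod 11).
  i = 5 (α = 5): (5−2)(5−6)(5−8)(5−9) = 3·(−1)·(−3)·(−4) = −36 ≡ 8, so v_5 = 8^{−1} = 7 (mod 11).
  v = [5, 6, 7, 8, 7].
Step 2: syndromes of r = [9, 9, 1, 7, 5] (all sums mod 11).
  S_0 = Σ v_i r_i = 5·9 + 6·9 + 7·1 + 8·7 + 7·5 = 197 ≡ 10.
  S_1 = Σ v_i α_i r_i = 5·2·9 + 6·6·9 + 7·8·1 + 8·9·7 + 7·5·5 = 1149 ≡ 5.
  α_i^2 mod 11 = [4, 3, 9, 4, 3].
  S_2 = Σ v_i α_i^2 r_i = 5·4·9 + 6·3·9 + 7·9·1 + 8·4·7 + 7·3·5 = 734 ≡ 8.
  S = (10, 5, 8) ≠ 0, so r is not a codeword (an error is present).
Step 3: locate the error. For a single error e at position i, S_ℓ = v_i·e·α_i^ℓ, so α_err = S_1/S_0.
  S_0^{−1} = 10^{−1} = 10 (mod 11), so α_err = 5·10 = 50 ≡ 6 = α_2. Error position i = 2.
  Consistency check: S_2/S_1 = 8·9 = 72 ≡ 6 = α_err ✓ (single-error assumption holds).
Step 4: error magnitude e = S_0/v_2 = S_0·∏_{j≠2}(α_2 − α_j) = 10·2 = 20 ≡ 9 (mod 11).
Step 5: correct position 2: c_2 = r_2 − e = 9 − 9 ≡ 0 (mod 11). Hence c = [9, 0, 1, 7, 5].
  Check: interpolating c through the α_i gives m(x) = 8 + 6·x (degree < 2) with m(α_i) = c_i for every i, so c is indeed a codeword.


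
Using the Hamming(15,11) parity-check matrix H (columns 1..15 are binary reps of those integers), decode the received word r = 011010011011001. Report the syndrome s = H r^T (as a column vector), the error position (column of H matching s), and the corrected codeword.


s = (1, 1, 0, 1)^T, error position = 13, corrected codeword c = 011010011011101

Compute s = H r^T mod 2 one row at a time:
  s_1 = 1 + 1 + 0 + 1 + 1 + 0 + 0 + 1 = 5 ≡ 1 (mod 2).
  s_2 = 0 + 1 + 0 + 0 + 1 + 0 + 0 + 1 = 3 ≡ 1 (mod 2).
  s_3 = 1 + 1 + 0 + 0 + 0 + 1 + 0 + 1 = 4 ≡ 0 (mod 2).
  s_4 = 0 + 1 + 1 + 0 + 1 + 1 + 0 + 1 = 5 ≡ 1 (mod 2).
s = (1, 1, 0, 1)^T — this equals column 13 of H (binary 1101), so error is at position 13.
Correct: flip bit 13 of r = 011010011011001 to get c = 011010011011101.


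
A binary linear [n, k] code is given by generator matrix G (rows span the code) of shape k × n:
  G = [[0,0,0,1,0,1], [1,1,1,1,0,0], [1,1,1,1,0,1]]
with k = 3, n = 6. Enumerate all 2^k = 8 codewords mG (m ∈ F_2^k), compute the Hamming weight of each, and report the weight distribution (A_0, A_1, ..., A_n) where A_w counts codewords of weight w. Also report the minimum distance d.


Weight distribution: A_0 = 1, A_1 = 2, A_2 = 1, A_3 = 1, A_4 = 2, A_5 = 1. Minimum distance d = 1.

Enumerate all 2^3 = 8 messages m ∈ F_2^3.
For each, compute codeword c = mG in F_2^6, then tally its weight.
  m = 000 → c = 000000, weight = 0.
  m = 100 → c = 000101, weight = 2.
  m = 010 → c = 111100, weight = 4.
  m = 110 → c = 111001, weight = 4.
  m = 001 → c = 111101, weight = 5.
  m = 101 → c = 111000, weight = 3.
  m = 011 → c = 000001, weight = 1.
  m = 111 → c = 000100, weight = 1.
Tally weights:
  weight 0: 1 codewords.
  weight 1: 2 codewords.
  weight 2: 1 codewords.
  weight 3: 1 codewords.
  weight 4: 2 codewords.
  weight 5: 1 codewords.
Minimum distance d = smallest w > 0 with A_w > 0 = 1.
Sanity: Σ A_w = 8 = 2^3 = 8 ✓.


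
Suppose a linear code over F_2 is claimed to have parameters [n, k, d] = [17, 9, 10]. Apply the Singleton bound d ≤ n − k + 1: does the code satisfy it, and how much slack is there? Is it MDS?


Singleton RHS = n − k + 1 = 9, slack = -1, bound violated (no such code; not MDS).

Singleton bound: d ≤ n − k + 1.
Here n = 17, k = 9, so n − k + 1 = 9.
Given d = 10, check d ≤ 9: NO.
Slack = (n − k + 1) − d = -1.
The slack is negative: d = 10 exceeds n − k + 1 = 9 by 1, so the Singleton bound is violated and no linear [17, 9, 10]_2 code can exist. In particular it is not MDS (MDS requires d = n − k + 1 exactly).
Description: the claimed parameters are [17, 9, 10]_2; such a code would be impossible (violates the Singleton bound).


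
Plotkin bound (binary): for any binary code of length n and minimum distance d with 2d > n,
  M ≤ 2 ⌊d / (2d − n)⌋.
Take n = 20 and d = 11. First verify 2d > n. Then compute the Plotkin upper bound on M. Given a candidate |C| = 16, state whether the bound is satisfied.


Plotkin bound M ≤ 10; given |C| = 16 > bound (violated).

Check applicability: 2d = 22, n = 20.
2d − n = 2 > 0, so Plotkin applies.
Compute d/(2d−n) = 11/2 ≈ 5.5000.
⌊d/(2d−n)⌋ = 5.
Plotkin bound: M ≤ 2·5 = 10.
Given |C| = 16, check: VIOLATED.
This |C| is above the Plotkin bound, so no binary code with n = 20, d = 11 and 16 codewords exists.


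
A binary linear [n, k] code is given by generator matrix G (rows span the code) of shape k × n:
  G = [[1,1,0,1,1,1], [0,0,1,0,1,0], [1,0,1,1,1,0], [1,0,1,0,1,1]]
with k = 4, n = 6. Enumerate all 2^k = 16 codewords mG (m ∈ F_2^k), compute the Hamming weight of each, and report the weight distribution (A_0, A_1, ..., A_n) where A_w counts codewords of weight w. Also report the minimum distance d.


Weight distribution: A_0 = 1, A_2 = 4, A_3 = 6, A_4 = 3, A_5 = 2. Minimum distance d = 2.

Enumerate all 2^4 = 16 messages m ∈ F_2^4.
For each, compute codeword c = mG in F_2^6, then tally its weight.
  m = 0000 → c = 000000, weight = 0.
  m = 1000 → c = 110111, weight = 5.
  m = 0100 → c = 001010, weight = 2.
  m = 1100 → c = 111101, weight = 5.
  m = 0010 → c = 101110, weight = 4.
  m = 1010 → c = 011001, weight = 3.
  m = 0110 → c = 100100, weight = 2.
  m = 1110 → c = 010011, weight = 3.
  m = 0001 → c = 101011, weight = 4.
  m = 1001 → c = 011100, weight = 3.
  m = 0101 → c = 100001, weight = 2.
  m = 1101 → c = 010110, weight = 3.
  m = 0011 → c = 000101, weight = 2.
  m = 1011 → c = 110010, weight = 3.
  m = 0111 → c = 001111, weight = 4.
  m = 1111 → c = 111000, weight = 3.
Tally weights:
  weight 0: 1 codewords.
  weight 2: 4 codewords.
  weight 3: 6 codewords.
  weight 4: 3 codewords.
  weight 5: 2 codewords.
Minimum distance d = smallest w > 0 with A_w > 0 = 2.
Sanity: Σ A_w = 16 = 2^4 = 16 ✓.


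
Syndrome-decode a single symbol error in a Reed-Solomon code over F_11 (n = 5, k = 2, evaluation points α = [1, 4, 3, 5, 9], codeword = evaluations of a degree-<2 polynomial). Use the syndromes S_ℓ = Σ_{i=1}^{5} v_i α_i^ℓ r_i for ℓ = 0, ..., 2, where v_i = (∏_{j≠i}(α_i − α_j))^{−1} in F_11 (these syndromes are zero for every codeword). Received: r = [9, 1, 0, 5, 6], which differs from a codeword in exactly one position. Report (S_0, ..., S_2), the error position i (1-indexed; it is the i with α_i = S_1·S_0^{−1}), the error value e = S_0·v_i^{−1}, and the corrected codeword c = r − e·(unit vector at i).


S = (3, 4, 9), error at position 4, error magnitude e = 3, c = [9, 1, 0, 2, 6].

Step 1: column multipliers v_i = (∏_{j≠i}(α_i − α_j))^{−1} mod 11.
  i = 1 (α = 1): (1−4)(1−3)(1−5)(1−9) = (−3)·(−2)·(−4)·(−8) = 192 ≡ 5, so v_1 = 5^{−1} = 9 (mod 11).
  i = 2 (α = 4): (4−1)(4−3)(4−5)(4−9) = 3·1·(−1)·(−5) = 15 ≡ 4, so v_2 = 4^{−1} = 3 (mod 11).
  i = 3 (α = 3): (3−1)(3−4)(3−5)(3−9) = 2·(−1)·(−2)·(−6) = −24 ≡ 9, so v_3 = 9^{−1} = 5 (mod 11).
  i = 4 (α = 5): (5−1)(5−4)(5−3)(5−9) = 4·1·2·(−4) = −32 ≡ 1, so v_4 = 1^{−1} = 1 (mod 11).
  i = 5 (α = 9): (9−1)(9−4)(9−3)(9−5) = 8·5·6·4 = 960 ≡ 3, so v_5 = 3^{−1} = 4 (mod 11).
  v = [9, 3, 5, 1, 4].
Step 2: syndromes of r = [9, 1, 0, 5, 6] (all sums mod 11).
  S_0 = Σ v_i r_i = 9·9 + 3·1 + 5·0 + 1·5 + 4·6 = 113 ≡ 3.
  S_1 = Σ v_i α_i r_i = 9·1·9 + 3·4·1 + 5·3·0 + 1·5·5 + 4·9·6 = 334 ≡ 4.
  α_i^2 mod 11 = [1, 5, 9, 3, 4].
  S_2 = Σ v_i α_i^2 r_i = 9·1·9 + 3·5·1 + 5·9·0 + 1·3·5 + 4·4·6 = 207 ≡ 9.
  S = (3, 4, 9) ≠ 0, so r is not a codeword (an error is present).
Step 3: locate the error. For a single error e at position i, S_ℓ = v_i·e·α_i^ℓ, so α_err = S_1/S_0.
  S_0^{−1} = 3^{−1} = 4 (mod 11), so α_err = 4·4 = 16 ≡ 5 = α_4. Error position i = 4.
  Consistency check: S_2/S_1 = 9·3 = 27 ≡ 5 = α_err ✓ (single-error assumption holds).
Step 4: error magnitude e = S_0/v_4 = S_0·∏_{j≠4}(α_4 − α_j) = 3·1 = 3 ≡ 3 (mod 11).
Step 5: correct position 4: c_4 = r_4 − e = 5 − 3 ≡ 2 (mod 11). Hence c = [9, 1, 0, 2, 6].
  Check: interpolating c through the α_i gives m(x) = 8 + 1·x (degree < 2) with m(α_i) = c_i for every i, so c is indeed a codeword.


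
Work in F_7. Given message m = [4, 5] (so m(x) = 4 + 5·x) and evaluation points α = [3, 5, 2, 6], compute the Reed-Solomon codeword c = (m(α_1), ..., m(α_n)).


c = [5, 1, 0, 6]

Message polynomial: m(x) = 4 + 5·x (mod 7).
For each evaluation point α_i, compute m(α_i) mod 7:
  α_1 = 3: Horner steps 5 → 5, so m(3) = 5.
  α_2 = 5: Horner steps 5 → 1, so m(5) = 1.
  α_3 = 2: Horner steps 5 → 0, so m(2) = 0.
  α_4 = 6: Horner steps 5 → 6, so m(6) = 6.
Codeword c = [5, 1, 0, 6] ∈ F_7^4.


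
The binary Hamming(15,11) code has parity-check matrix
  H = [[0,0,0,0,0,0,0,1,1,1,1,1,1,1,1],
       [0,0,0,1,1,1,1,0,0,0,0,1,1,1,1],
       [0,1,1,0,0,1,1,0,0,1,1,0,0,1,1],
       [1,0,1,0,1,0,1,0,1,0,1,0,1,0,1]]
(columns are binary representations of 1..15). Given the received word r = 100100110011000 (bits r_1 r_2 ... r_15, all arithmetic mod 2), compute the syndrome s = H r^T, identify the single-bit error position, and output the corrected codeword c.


s = (1, 1, 0, 1)^T, error position = 13, corrected codeword c = 100100110011100

Compute s = H r^T mod 2 one row at a time:
  s_1 = 1 + 0 + 0 + 1 + 1 + 0 + 0 + 0 = 3 ≡ 1 (mod 2).
  s_2 = 1 + 0 + 0 + 1 + 1 + 0 + 0 + 0 = 3 ≡ 1 (mod 2).
  s_3 = 0 + 0 + 0 + 1 + 0 + 1 + 0 + 0 = 2 ≡ 0 (mod 2).
  s_4 = 1 + 0 + 0 + 1 + 0 + 1 + 0 + 0 = 3 ≡ 1 (mod 2).
s = (1, 1, 0, 1)^T — this equals column 13 of H (binary 1101), so error is at position 13.
Correct: flip bit 13 of r = 100100110011000 to get c = 100100110011100.


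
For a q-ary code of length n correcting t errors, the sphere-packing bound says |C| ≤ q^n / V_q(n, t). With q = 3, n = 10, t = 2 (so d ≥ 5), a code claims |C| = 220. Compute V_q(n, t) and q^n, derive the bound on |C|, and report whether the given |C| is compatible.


V_q(n, t) = 201, q^n = 59049, Hamming bound = 293, |C| = 220 ≤ bound (satisfied).

Step 1: Compute V_q(n, t) = Σ_{j=0}^2 C(n, j) (q−1)^j.
  j = 0: C(10,0)·(2)^0 = 1·1 = 1.
  j = 1: C(10,1)·(2)^1 = 10·2 = 20.
  j = 2: C(10,2)·(2)^2 = 45·4 = 180.
  V_q(n, t) = 1 + 20 + 180 = 201.
Step 2: q^n = 3^10 = 59049.
Step 3: Hamming bound ⌊q^n / V_q(n,t)⌋ = ⌊59049/201⌋ = 293.
Step 4: Compare |C| = 220 to 293: satisfied.
The claimed |C| lies below the Hamming bound.


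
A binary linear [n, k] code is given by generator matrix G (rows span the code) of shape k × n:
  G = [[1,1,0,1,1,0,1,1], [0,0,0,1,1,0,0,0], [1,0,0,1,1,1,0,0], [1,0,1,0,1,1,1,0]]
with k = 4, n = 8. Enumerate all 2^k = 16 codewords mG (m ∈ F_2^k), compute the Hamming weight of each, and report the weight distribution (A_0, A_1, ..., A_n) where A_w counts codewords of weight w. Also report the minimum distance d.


Weight distribution: A_0 = 1, A_2 = 2, A_3 = 2, A_4 = 3, A_5 = 6, A_6 = 2. Minimum distance d = 2.

Enumerate all 2^4 = 16 messages m ∈ F_2^4.
For each, compute codeword c = mG in F_2^8, then tally its weight.
  m = 0000 → c = 00000000, weight = 0.
  m = 1000 → c = 11011011, weight = 6.
  m = 0100 → c = 00011000, weight = 2.
  m = 1100 → c = 11000011, weight = 4.
  m = 0010 → c = 10011100, weight = 4.
  m = 1010 → c = 01000111, weight = 4.
  m = 0110 → c = 10000100, weight = 2.
  m = 1110 → c = 01011111, weight = 6.
  m = 0001 → c = 10101110, weight = 5.
  m = 1001 → c = 01110101, weight = 5.
  m = 0101 → c = 10110110, weight = 5.
  m = 1101 → c = 01101101, weight = 5.
  m = 0011 → c = 00110010, weight = 3.
  m = 1011 → c = 11101001, weight = 5.
  m = 0111 → c = 00101010, weight = 3.
  m = 1111 → c = 11110001, weight = 5.
Tally weights:
  weight 0: 1 codewords.
  weight 2: 2 codewords.
  weight 3: 2 codewords.
  weight 4: 3 codewords.
  weight 5: 6 codewords.
  weight 6: 2 codewords.
Minimum distance d = smallest w > 0 with A_w > 0 = 2.
Sanity: Σ A_w = 16 = 2^4 = 16 ✓.


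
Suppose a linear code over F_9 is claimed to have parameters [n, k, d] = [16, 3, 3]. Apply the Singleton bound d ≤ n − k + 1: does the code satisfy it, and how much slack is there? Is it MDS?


Singleton RHS = n − k + 1 = 14, slack = 11, bound satisfied, not MDS.

Singleton bound: d ≤ n − k + 1.
Here n = 16, k = 3, so n − k + 1 = 14.
Given d = 3, check d ≤ 14: YES.
Slack = (n − k + 1) − d = 11.
The code is NOT MDS (slack = 11 > 0).
Description: the claimed parameters are [16, 3, 3]_9; such a code would be non-MDS.


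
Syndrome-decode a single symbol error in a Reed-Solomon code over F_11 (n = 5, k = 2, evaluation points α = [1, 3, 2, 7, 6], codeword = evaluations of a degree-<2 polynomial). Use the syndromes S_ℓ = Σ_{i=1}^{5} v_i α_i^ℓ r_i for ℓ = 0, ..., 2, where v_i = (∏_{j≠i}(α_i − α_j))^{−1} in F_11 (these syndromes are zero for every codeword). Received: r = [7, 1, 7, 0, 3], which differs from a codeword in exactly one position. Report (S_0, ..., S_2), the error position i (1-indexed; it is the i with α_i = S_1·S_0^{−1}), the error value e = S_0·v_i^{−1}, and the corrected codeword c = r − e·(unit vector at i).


S = (7, 3, 6), error at position 3, error magnitude e = 3, c = [7, 1, 4, 0, 3].

Step 1: column multipliers v_i = (∏_{j≠i}(α_i − α_j))^{−1} mod 11.
  i = 1 (α = 1): (1−3)(1−2)(1−7)(1−6) = (−2)·(−1)·(−6)·(−5) = 60 ≡ 5, so v_1 = 5^{−1} = 9 (mod 11).
  i = 2 (α = 3): (3−1)(3−2)(3−7)(3−6) = 2·1·(−4)·(−3) = 24 ≡ 2, so v_2 = 2^{−1} = 6 (mod 11).
  i = 3 (α = 2): (2−1)(2−3)(2−7)(2−6) = 1·(−1)·(−5)·(−4) = −20 ≡ 2, so v_3 = 2^{−1} = 6 (mod 11).
  i = 4 (α = 7): (7−1)(7−3)(7−2)(7−6) = 6·4·5·1 = 120 ≡ 10, so v_4 = 10^{−1} = 10 (mod 11).
  i = 5 (α = 6): (6−1)(6−3)(6−2)(6−7) = 5·3·4·(−1) = −60 ≡ 6, so v_5 = 6^{−1} = 2 (mod 11).
  v = [9, 6, 6, 10, 2].
Step 2: syndromes of r = [7, 1, 7, 0, 3] (all sums mod 11).
  S_0 = Σ v_i r_i = 9·7 + 6·1 + 6·7 + 10·0 + 2·3 = 117 ≡ 7.
  S_1 = Σ v_i α_i r_i = 9·1·7 + 6·3·1 + 6·2·7 + 10·7·0 + 2·6·3 = 201 ≡ 3.
  α_i^2 mod 11 = [1, 9, 4, 5, 3].
  S_2 = Σ v_i α_i^2 r_i = 9·1·7 + 6·9·1 + 6·4·7 + 10·5·0 + 2·3·3 = 303 ≡ 6.
  S = (7, 3, 6) ≠ 0, so r is not a codeword (an error is present).
Step 3: locate the error. For a single error e at position i, S_ℓ = v_i·e·α_i^ℓ, so α_err = S_1/S_0.
  S_0^{−1} = 7^{−1} = 8 (mod 11), so α_err = 3·8 = 24 ≡ 2 = α_3. Error position i = 3.
  Consistency check: S_2/S_1 = 6·4 = 24 ≡ 2 = α_err ✓ (single-error assumption holds).
Step 4: error magnitude e = S_0/v_3 = S_0·∏_{j≠3}(α_3 − α_j) = 7·2 = 14 ≡ 3 (mod 11).
Step 5: correct position 3: c_3 = r_3 − e = 7 − 3 ≡ 4 (mod 11). Hence c = [7, 1, 4, 0, 3].
  Check: interpolating c through the α_i gives m(x) = 10 + 8·x (degree < 2) with m(α_i) = c_i for every i, so c is indeed a codeword.


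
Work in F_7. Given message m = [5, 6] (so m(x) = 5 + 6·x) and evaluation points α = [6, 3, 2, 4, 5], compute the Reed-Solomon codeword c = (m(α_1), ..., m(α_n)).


c = [6, 2, 3, 1, 0]

Message polynomial: m(x) = 5 + 6·x (mod 7).
For each evaluation point α_i, compute m(α_i) mod 7:
  α_1 = 6: Horner steps 6 → 6, so m(6) = 6.
  α_2 = 3: Horner steps 6 → 2, so m(3) = 2.
  α_3 = 2: Horner steps 6 → 3, so m(2) = 3.
  α_4 = 4: Horner steps 6 → 1, so m(4) = 1.
  α_5 = 5: Horner steps 6 → 0, so m(5) = 0.
Codeword c = [6, 2, 3, 1, 0] ∈ F_7^5.


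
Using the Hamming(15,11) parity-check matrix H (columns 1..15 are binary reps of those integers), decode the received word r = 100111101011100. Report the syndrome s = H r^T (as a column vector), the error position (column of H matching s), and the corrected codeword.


s = (0, 0, 1, 0)^T, error position = 2, corrected codeword c = 110111101011100

Compute s = H r^T mod 2 one row at a time:
  s_1 = 0 + 1 + 0 + 1 + 1 + 1 + 0 + 0 = 4 ≡ 0 (mod 2).
  s_2 = 1 + 1 + 1 + 1 + 1 + 1 + 0 + 0 = 6 ≡ 0 (mod 2).
  s_3 = 0 + 0 + 1 + 1 + 0 + 1 + 0 + 0 = 3 ≡ 1 (mod 2).
  s_4 = 1 + 0 + 1 + 1 + 1 + 1 + 1 + 0 = 6 ≡ 0 (mod 2).
s = (0, 0, 1, 0)^T — this equals column 2 of H (binary 0010), so error is at position 2.
Correct: flip bit 2 of r = 100111101011100 to get c = 110111101011100.


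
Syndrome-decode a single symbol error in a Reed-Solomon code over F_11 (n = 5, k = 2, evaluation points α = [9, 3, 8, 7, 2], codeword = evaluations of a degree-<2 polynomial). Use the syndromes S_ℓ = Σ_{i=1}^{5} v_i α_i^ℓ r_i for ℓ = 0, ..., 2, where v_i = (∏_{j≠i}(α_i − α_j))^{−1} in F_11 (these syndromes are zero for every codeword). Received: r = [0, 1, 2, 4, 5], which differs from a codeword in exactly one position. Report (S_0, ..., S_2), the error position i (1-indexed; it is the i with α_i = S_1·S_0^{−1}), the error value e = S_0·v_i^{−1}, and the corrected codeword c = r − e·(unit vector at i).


S = (2, 4, 8), error at position 5, error magnitude e = 2, c = [0, 1, 2, 4, 3].

Step 1: column multipliers v_i = (∏_{j≠i}(α_i − α_j))^{−1} mod 11.
  i = 1 (α = 9): (9−3)(9−8)(9−7)(9−2) = 6·1·2·7 = 84 ≡ 7, so v_1 = 7^{−1} = 8 (mod 11).
  i = 2 (α = 3): (3−9)(3−8)(3−7)(3−2) = (−6)·(−5)·(−4)·1 = −120 ≡ 1, so v_2 = 1^{−1} = 1 (mod 11).
  i = 3 (α = 8): (8−9)(8−3)(8−7)(8−2) = (−1)·5·1·6 = −30 ≡ 3, so v_3 = 3^{−1} = 4 (mod 11).
  i = 4 (α = 7): (7−9)(7−3)(7−8)(7−2) = (−2)·4·(−1)·5 = 40 ≡ 7, so v_4 = 7^{−1} = 8 (mod 11).
  i = 5 (α = 2): (2−9)(2−3)(2−8)(2−7) = (−7)·(−1)·(−6)·(−5) = 210 ≡ 1, so v_5 = 1^{−1} = 1 (mod 11).
  v = [8, 1, 4, 8, 1].
Step 2: syndromes of r = [0, 1, 2, 4, 5] (all sums mod 11).
  S_0 = Σ v_i r_i = 8·0 + 1·1 + 4·2 + 8·4 + 1·5 = 46 ≡ 2.
  S_1 = Σ v_i α_i r_i = 8·9·0 + 1·3·1 + 4·8·2 + 8·7·4 + 1·2·5 = 301 ≡ 4.
  α_i^2 mod 11 = [4, 9, 9, 5, 4].
  S_2 = Σ v_i α_i^2 r_i = 8·4·0 + 1·9·1 + 4·9·2 + 8·5·4 + 1·4·5 = 261 ≡ 8.
  S = (2, 4, 8) ≠ 0, so r is not a codeword (an error is present).
Step 3: locate the error. For a single error e at position i, S_ℓ = v_i·e·α_i^ℓ, so α_err = S_1/S_0.
  S_0^{−1} = 2^{−1} = 6 (mod 11), so α_err = 4·6 = 24 ≡ 2 = α_5. Error position i = 5.
  Consistency check: S_2/S_1 = 8·3 = 24 ≡ 2 = α_err ✓ (single-error assumption holds).
Step 4: error magnitude e = S_0/v_5 = S_0·∏_{j≠5}(α_5 − α_j) = 2·1 = 2 ≡ 2 (mod 11).
Step 5: correct position 5: c_5 = r_5 − e = 5 − 2 ≡ 3 (mod 11). Hence c = [0, 1, 2, 4, 3].
  Check: interpolating c through the α_i gives m(x) = 7 + 9·x (degree < 2) with m(α_i) = c_i for every i, so c is indeed a codeword.


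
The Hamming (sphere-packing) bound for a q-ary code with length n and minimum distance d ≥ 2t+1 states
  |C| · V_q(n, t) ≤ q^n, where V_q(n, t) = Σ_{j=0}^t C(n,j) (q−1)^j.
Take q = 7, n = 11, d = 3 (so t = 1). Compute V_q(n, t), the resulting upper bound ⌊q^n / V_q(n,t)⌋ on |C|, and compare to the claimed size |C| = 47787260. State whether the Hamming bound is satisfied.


V_q(n, t) = 67, q^n = 1977326743, Hamming bound = 29512339, |C| = 47787260 > bound (violated).

Step 1: Compute V_q(n, t) = Σ_{j=0}^1 C(n, j) (q−1)^j.
  j = 0: C(11,0)·(6)^0 = 1·1 = 1.
  j = 1: C(11,1)·(6)^1 = 11·6 = 66.
  V_q(n, t) = 1 + 66 = 67.
Step 2: q^n = 7^11 = 1977326743.
Step 3: Hamming bound ⌊q^n / V_q(n,t)⌋ = ⌊1977326743/67⌋ = 29512339.
Step 4: Compare |C| = 47787260 to 29512339: violated.
The claimed |C| lies above the Hamming bound, so no 7-ary code of length 11 with d ≥ 3 can have 47787260 codewords.


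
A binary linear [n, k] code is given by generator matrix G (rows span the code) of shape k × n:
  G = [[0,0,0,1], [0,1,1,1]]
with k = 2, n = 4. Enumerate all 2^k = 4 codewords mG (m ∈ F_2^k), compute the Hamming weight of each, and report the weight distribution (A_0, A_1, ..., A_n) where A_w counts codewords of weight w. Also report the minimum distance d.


Weight distribution: A_0 = 1, A_1 = 1, A_2 = 1, A_3 = 1. Minimum distance d = 1.

Enumerate all 2^2 = 4 messages m ∈ F_2^2.
For each, compute codeword c = mG in F_2^4, then tally its weight.
  m = 00 → c = 0000, weight = 0.
  m = 10 → c = 0001, weight = 1.
  m = 01 → c = 0111, weight = 3.
  m = 11 → c = 0110, weight = 2.
Tally weights:
  weight 0: 1 codewords.
  weight 1: 1 codewords.
  weight 2: 1 codewords.
  weight 3: 1 codewords.
Minimum distance d = smallest w > 0 with A_w > 0 = 1.
Sanity: Σ A_w = 4 = 2^2 = 4 ✓.


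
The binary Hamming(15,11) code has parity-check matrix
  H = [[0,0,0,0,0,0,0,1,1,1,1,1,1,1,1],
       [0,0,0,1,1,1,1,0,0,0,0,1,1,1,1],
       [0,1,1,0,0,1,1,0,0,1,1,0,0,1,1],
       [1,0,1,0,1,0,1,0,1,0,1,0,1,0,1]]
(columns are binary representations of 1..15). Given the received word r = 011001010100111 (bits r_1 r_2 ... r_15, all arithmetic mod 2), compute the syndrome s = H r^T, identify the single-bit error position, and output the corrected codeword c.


s = (1, 0, 0, 1)^T, error position = 9, corrected codeword c = 011001011100111

Compute s = H r^T mod 2 one row at a time:
  s_1 = 1 + 0 + 1 + 0 + 0 + 1 + 1 + 1 = 5 ≡ 1 (mod 2).
  s_2 = 0 + 0 + 1 + 0 + 0 + 1 + 1 + 1 = 4 ≡ 0 (mod 2).
  s_3 = 1 + 1 + 1 + 0 + 1 + 0 + 1 + 1 = 6 ≡ 0 (mod 2).
  s_4 = 0 + 1 + 0 + 0 + 0 + 0 + 1 + 1 = 3 ≡ 1 (mod 2).
s = (1, 0, 0, 1)^T — this equals column 9 of H (binary 1001), so error is at position 9.
Correct: flip bit 9 of r = 011001010100111 to get c = 011001011100111.


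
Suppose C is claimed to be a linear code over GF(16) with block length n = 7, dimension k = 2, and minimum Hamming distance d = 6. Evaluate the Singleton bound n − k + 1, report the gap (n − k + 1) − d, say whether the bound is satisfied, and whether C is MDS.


Singleton RHS = n − k + 1 = 6, slack = 0, bound satisfied, MDS.

Singleton bound: d ≤ n − k + 1.
Here n = 7, k = 2, so n − k + 1 = 6.
Given d = 6, check d ≤ 6: YES.
Slack = (n − k + 1) − d = 0.
The code is MDS (slack = 0).
Description: the claimed parameters are [7, 2, 6]_16; such a code would be MDS (meets Singleton bound).


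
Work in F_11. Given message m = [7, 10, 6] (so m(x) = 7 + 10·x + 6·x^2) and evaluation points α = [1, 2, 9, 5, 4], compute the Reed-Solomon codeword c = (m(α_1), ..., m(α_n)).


c = [1, 7, 0, 9, 0]

Message polynomial: m(x) = 7 + 10·x + 6·x^2 (mod 11).
For each evaluation point α_i, compute m(α_i) mod 11:
  α_1 = 1: Horner steps 6 → 5 → 1, so m(1) = 1.
  α_2 = 2: Horner steps 6 → 0 → 7, so m(2) = 7.
  α_3 = 9: Horner steps 6 → 9 → 0, so m(9) = 0.
  α_4 = 5: Horner steps 6 → 7 → 9, so m(5) = 9.
  α_5 = 4: Horner steps 6 → 1 → 0, so m(4) = 0.
Codeword c = [1, 7, 0, 9, 0] ∈ F_11^5.


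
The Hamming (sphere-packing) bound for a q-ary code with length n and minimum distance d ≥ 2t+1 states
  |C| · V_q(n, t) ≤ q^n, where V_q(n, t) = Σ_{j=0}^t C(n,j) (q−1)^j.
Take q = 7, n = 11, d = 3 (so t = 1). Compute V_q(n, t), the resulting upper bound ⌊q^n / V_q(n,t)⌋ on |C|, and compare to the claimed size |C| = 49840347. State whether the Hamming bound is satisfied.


V_q(n, t) = 67, q^n = 1977326743, Hamming bound = 29512339, |C| = 49840347 > bound (violated).

Step 1: Compute V_q(n, t) = Σ_{j=0}^1 C(n, j) (q−1)^j.
  j = 0: C(11,0)·(6)^0 = 1·1 = 1.
  j = 1: C(11,1)·(6)^1 = 11·6 = 66.
  V_q(n, t) = 1 + 66 = 67.
Step 2: q^n = 7^11 = 1977326743.
Step 3: Hamming bound ⌊q^n / V_q(n,t)⌋ = ⌊1977326743/67⌋ = 29512339.
Step 4: Compare |C| = 49840347 to 29512339: violated.
The claimed |C| lies above the Hamming bound, so no 7-ary code of length 11 with d ≥ 3 can have 49840347 codewords.


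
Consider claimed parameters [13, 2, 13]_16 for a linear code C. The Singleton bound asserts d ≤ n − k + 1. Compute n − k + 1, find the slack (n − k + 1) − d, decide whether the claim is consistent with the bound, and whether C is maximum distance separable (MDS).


Singleton RHS = n − k + 1 = 12, slack = -1, bound violated (no such code; not MDS).

Singleton bound: d ≤ n − k + 1.
Here n = 13, k = 2, so n − k + 1 = 12.
Given d = 13, check d ≤ 12: NO.
Slack = (n − k + 1) − d = -1.
The slack is negative: d = 13 exceeds n − k + 1 = 12 by 1, so the Singleton bound is violated and no linear [13, 2, 13]_16 code can exist. In particular it is not MDS (MDS requires d = n − k + 1 exactly).
Description: the claimed parameters are [13, 2, 13]_16; such a code would be impossible (violates the Singleton bound).


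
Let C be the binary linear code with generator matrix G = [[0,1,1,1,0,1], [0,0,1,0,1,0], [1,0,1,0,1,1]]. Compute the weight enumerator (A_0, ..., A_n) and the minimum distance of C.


Weight distribution: A_0 = 1, A_2 = 2, A_4 = 5. Minimum distance d = 2.

Enumerate all 2^3 = 8 messages m ∈ F_2^3.
For each, compute codeword c = mG in F_2^6, then tally its weight.
  m = 000 → c = 000000, weight = 0.
  m = 100 → c = 011101, weight = 4.
  m = 010 → c = 001010, weight = 2.
  m = 110 → c = 010111, weight = 4.
  m = 001 → c = 101011, weight = 4.
  m = 101 → c = 110110, weight = 4.
  m = 011 → c = 100001, weight = 2.
  m = 111 → c = 111100, weight = 4.
Tally weights:
  weight 0: 1 codewords.
  weight 2: 2 codewords.
  weight 4: 5 codewords.
Minimum distance d = smallest w > 0 with A_w > 0 = 2.
Sanity: Σ A_w = 8 = 2^3 = 8 ✓.


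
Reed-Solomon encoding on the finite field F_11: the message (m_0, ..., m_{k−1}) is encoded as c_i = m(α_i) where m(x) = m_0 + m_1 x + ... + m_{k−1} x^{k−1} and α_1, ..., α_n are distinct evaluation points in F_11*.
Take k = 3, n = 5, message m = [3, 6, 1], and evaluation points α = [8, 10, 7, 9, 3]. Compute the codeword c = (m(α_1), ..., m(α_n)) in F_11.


c = [5, 9, 6, 6, 8]

Message polynomial: m(x) = 3 + 6·x + 1·x^2 (mod 11).
For each evaluation point α_i, compute m(α_i) mod 11:
  α_1 = 8: Horner steps 1 → 3 → 5, so m(8) = 5.
  α_2 = 10: Horner steps 1 → 5 → 9, so m(10) = 9.
  α_3 = 7: Horner steps 1 → 2 → 6, so m(7) = 6.
  α_4 = 9: Horner steps 1 → 4 → 6, so m(9) = 6.
  α_5 = 3: Horner steps 1 → 9 → 8, so m(3) = 8.
Codeword c = [5, 9, 6, 6, 8] ∈ F_11^5.


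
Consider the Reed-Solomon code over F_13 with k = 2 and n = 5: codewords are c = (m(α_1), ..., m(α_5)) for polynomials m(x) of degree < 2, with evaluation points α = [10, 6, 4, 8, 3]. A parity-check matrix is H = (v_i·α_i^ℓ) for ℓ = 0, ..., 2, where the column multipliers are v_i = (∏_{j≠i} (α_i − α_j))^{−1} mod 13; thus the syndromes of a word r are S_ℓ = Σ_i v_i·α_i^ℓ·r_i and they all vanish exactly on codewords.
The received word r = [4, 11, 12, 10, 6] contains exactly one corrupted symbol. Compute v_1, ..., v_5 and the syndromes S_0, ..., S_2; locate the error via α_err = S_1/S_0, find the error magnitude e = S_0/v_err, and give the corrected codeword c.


S = (9, 12, 3), error at position 1, error magnitude e = 8, c = [9, 11, 12, 10, 6].

Step 1: column multipliers v_i = (∏_{j≠i}(α_i − α_j))^{−1} mod 13.
  i = 1 (α = 10): (10−6)(10−4)(10−8)(10−3) = 4·6·2·7 = 336 ≡ 11, so v_1 = 11^{−1} = 6 (mod 13).
  i = 2 (α = 6): (6−10)(6−4)(6−8)(6−3) = (−4)·2·(−2)·3 = 48 ≡ 9, so v_2 = 9^{−1} = 3 (mod 13).
  i = 3 (α = 4): (4−10)(4−6)(4−8)(4−3) = (−6)·(−2)·(−4)·1 = −48 ≡ 4, so v_3 = 4^{−1} = 10 (mod 13).
  i = 4 (α = 8): (8−10)(8−6)(8−4)(8−3) = (−2)·2·4·5 = −80 ≡ 11, so v_4 = 11^{−1} = 6 (mod 13).
  i = 5 (α = 3): (3−10)(3−6)(3−4)(3−8) = (−7)·(−3)·(−1)·(−5) = 105 ≡ 1, so v_5 = 1^{−1} = 1 (mod 13).
  v = [6, 3, 10, 6, 1].
Step 2: syndromes of r = [4, 11, 12, 10, 6] (all sums mod 13).
  S_0 = Σ v_i r_i = 6·4 + 3·11 + 10·12 + 6·10 + 1·6 = 243 ≡ 9.
  S_1 = Σ v_i α_i r_i = 6·10·4 + 3·6·11 + 10·4·12 + 6·8·10 + 1·3·6 = 1416 ≡ 12.
  α_i^2 mod 13 = [9, 10, 3, 12, 9].
  S_2 = Σ v_i α_i^2 r_i = 6·9·4 + 3·10·11 + 10·3·12 + 6·12·10 + 1·9·6 = 1680 ≡ 3.
  S = (9, 12, 3) ≠ 0, so r is not a codeword (an error is present).
Step 3: locate the error. For a single error e at position i, S_ℓ = v_i·e·α_i^ℓ, so α_err = S_1/S_0.
  S_0^{−1} = 9^{−1} = 3 (mod 13), so α_err = 12·3 = 36 ≡ 10 = α_1. Error position i = 1.
  Consistency check: S_2/S_1 = 3·12 = 36 ≡ 10 = α_err ✓ (single-error assumption holds).
Step 4: error magnitude e = S_0/v_1 = S_0·∏_{j≠1}(α_1 − α_j) = 9·11 = 99 ≡ 8 (mod 13).
Step 5: correct position 1: c_1 = r_1 − e = 4 − 8 ≡ 9 (mod 13). Hence c = [9, 11, 12, 10, 6].
  Check: interpolating c through the α_i gives m(x) = 1 + 6·x (degree < 2) with m(α_i) = c_i for every i, so c is indeed a codeword.
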